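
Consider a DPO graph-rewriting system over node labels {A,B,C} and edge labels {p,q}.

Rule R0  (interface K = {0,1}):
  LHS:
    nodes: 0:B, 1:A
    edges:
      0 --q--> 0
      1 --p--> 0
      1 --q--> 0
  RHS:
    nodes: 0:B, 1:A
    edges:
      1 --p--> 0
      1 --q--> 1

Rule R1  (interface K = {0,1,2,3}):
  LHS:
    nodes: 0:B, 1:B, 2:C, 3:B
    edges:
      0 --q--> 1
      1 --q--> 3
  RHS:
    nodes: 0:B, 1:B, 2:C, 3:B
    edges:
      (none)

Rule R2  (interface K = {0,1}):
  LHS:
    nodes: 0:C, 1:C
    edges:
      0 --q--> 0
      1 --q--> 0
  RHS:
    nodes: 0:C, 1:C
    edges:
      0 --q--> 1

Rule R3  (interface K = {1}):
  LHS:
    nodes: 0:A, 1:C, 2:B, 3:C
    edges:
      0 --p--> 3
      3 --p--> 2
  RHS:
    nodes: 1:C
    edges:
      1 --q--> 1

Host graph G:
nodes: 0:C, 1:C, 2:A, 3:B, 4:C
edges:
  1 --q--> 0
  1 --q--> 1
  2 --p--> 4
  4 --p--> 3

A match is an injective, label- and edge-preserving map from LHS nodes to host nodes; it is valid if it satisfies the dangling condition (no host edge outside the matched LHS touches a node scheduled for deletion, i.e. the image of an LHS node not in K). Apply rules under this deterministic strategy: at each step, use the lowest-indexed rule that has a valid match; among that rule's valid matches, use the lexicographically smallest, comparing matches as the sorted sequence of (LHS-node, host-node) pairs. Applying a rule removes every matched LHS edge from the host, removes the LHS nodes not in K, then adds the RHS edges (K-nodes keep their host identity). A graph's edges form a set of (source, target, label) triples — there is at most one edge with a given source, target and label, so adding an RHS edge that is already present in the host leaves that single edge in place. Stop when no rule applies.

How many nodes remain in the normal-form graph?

Answer: 2

Derivation:
start.  V:5 E:4  edges: 1-q->0 1-q->1 2-p->4 4-p->3
1. fire R3 via {0↦2, 1↦0, 2↦3, 3↦4}  →  V:2 E:3  edges: 0-q->0 1-q->0 1-q->1
2. fire R2 via {0↦0, 1↦1}  →  V:2 E:2  edges: 0-q->1 1-q->1
3. fire R2 via {0↦1, 1↦0}  →  V:2 E:1  edges: 1-q->0
normal form: no rule applies after step 3
NF nodes: {0:C, 1:C}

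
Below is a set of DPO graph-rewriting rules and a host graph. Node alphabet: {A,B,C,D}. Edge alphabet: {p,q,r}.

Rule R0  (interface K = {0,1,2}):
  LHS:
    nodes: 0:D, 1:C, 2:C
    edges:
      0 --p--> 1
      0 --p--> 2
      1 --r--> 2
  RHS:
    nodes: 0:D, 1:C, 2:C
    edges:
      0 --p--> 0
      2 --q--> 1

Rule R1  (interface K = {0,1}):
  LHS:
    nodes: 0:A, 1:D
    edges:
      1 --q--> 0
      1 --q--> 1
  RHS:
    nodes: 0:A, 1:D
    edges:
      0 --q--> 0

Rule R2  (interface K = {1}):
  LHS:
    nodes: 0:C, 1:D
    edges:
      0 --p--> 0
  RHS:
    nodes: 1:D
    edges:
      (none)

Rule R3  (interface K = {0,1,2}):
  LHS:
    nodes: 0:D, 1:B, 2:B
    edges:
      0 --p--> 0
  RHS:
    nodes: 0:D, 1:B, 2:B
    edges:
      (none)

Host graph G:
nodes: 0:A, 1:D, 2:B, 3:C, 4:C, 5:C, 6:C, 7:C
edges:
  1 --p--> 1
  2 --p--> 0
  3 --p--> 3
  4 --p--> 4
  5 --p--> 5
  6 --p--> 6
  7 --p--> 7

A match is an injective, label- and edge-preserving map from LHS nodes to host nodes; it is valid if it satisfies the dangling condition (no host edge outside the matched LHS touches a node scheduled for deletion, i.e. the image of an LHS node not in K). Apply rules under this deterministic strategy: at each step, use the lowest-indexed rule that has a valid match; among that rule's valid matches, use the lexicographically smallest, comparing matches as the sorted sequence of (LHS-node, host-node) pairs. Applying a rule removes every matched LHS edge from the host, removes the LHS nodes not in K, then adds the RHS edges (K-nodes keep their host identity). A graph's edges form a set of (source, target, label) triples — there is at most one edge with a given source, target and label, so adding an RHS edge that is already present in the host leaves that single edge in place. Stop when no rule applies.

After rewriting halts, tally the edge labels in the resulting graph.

Answer: p:2

Rewrite trace:
initial: |V|=8 |E|=7  E = 1-p->1 2-p->0 3-p->3 4-p->4 5-p->5 6-p->6 7-p->7
step 1: apply R2 at {0↦3, 1↦1}  → |V|=7 |E|=6  E = 1-p->1 2-p->0 4-p->4 5-p->5 6-p->6 7-p->7
step 2: apply R2 at {0↦4, 1↦1}  → |V|=6 |E|=5  E = 1-p->1 2-p->0 5-p->5 6-p->6 7-p->7
step 3: apply R2 at {0↦5, 1↦1}  → |V|=5 |E|=4  E = 1-p->1 2-p->0 6-p->6 7-p->7
step 4: apply R2 at {0↦6, 1↦1}  → |V|=4 |E|=3  E = 1-p->1 2-p->0 7-p->7
step 5: apply R2 at {0↦7, 1↦1}  → |V|=3 |E|=2  E = 1-p->1 2-p->0
halt: no rule applies after step 5
NF edges: [(1, 1, 'p'), (2, 0, 'p')]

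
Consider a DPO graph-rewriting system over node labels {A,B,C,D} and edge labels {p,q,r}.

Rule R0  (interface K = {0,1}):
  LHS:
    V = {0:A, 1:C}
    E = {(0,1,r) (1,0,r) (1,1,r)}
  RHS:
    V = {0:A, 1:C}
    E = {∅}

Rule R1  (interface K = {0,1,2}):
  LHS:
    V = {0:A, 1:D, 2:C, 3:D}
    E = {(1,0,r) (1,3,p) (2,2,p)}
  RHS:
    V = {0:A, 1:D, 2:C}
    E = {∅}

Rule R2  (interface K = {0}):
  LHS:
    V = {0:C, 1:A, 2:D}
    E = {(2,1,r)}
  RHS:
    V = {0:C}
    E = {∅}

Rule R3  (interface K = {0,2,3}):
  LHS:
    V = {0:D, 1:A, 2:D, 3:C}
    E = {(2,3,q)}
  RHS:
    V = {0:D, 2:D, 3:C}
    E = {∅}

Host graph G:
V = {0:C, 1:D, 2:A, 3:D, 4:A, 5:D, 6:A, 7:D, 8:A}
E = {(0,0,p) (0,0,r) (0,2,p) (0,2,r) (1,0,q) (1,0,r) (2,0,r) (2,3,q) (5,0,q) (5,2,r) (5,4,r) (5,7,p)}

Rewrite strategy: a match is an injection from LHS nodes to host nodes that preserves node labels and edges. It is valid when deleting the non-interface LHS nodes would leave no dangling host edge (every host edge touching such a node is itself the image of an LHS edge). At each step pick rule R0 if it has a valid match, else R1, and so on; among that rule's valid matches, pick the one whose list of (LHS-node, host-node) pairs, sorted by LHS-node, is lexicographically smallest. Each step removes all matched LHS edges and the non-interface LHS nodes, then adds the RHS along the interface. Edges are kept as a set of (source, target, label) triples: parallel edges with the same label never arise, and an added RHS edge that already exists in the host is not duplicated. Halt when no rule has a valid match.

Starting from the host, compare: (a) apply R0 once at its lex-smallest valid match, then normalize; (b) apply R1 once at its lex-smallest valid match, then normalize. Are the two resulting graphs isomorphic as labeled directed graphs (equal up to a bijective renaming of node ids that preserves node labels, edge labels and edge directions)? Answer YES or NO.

branch R0-first: apply at {0↦2, 1↦0} → |E|=9, then 4 more step(s) → NF |V|=4 |E|=3 V={0:C, 1:D, 2:A, 3:D} E=0-p->2 1-r->0 2-q->3
branch R1-first: apply at {0↦2, 1↦5, 2↦0, 3↦7} → |E|=9, then 4 more step(s) → NF |V|=4 |E|=3 V={0:C, 1:D, 2:A, 3:D} E=0-p->2 1-r->0 2-q->3
graphs isomorphic (equal up to label-preserving node renaming)

Answer: YES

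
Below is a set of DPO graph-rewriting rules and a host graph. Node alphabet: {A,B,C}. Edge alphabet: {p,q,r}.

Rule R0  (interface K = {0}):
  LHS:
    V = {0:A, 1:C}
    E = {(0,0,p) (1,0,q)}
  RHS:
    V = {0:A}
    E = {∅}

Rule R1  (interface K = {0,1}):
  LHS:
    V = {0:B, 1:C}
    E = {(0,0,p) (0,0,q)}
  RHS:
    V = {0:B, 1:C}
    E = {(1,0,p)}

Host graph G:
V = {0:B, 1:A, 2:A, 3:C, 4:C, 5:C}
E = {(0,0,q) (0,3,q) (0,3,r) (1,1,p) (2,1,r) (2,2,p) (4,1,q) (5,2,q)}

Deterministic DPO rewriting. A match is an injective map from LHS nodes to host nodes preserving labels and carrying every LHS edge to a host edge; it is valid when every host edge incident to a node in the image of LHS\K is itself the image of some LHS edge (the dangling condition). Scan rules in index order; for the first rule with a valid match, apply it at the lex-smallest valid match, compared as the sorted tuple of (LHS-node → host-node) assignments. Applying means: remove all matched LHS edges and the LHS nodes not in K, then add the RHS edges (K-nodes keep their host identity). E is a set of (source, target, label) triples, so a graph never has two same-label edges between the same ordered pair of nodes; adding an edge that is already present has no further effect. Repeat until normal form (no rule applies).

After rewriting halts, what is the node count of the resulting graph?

start.  V:6 E:8  edges: 0-q->0 0-q->3 0-r->3 1-p->1 2-r->1 2-p->2 4-q->1 5-q->2
1. fire R0 via {0↦1, 1↦4}  →  V:5 E:6  edges: 0-q->0 0-q->3 0-r->3 2-r->1 2-p->2 5-q->2
2. fire R0 via {0↦2, 1↦5}  →  V:4 E:4  edges: 0-q->0 0-q->3 0-r->3 2-r->1
halt: no rule applies after step 2
NF nodes: {0:B, 1:A, 2:A, 3:C}

Answer: 4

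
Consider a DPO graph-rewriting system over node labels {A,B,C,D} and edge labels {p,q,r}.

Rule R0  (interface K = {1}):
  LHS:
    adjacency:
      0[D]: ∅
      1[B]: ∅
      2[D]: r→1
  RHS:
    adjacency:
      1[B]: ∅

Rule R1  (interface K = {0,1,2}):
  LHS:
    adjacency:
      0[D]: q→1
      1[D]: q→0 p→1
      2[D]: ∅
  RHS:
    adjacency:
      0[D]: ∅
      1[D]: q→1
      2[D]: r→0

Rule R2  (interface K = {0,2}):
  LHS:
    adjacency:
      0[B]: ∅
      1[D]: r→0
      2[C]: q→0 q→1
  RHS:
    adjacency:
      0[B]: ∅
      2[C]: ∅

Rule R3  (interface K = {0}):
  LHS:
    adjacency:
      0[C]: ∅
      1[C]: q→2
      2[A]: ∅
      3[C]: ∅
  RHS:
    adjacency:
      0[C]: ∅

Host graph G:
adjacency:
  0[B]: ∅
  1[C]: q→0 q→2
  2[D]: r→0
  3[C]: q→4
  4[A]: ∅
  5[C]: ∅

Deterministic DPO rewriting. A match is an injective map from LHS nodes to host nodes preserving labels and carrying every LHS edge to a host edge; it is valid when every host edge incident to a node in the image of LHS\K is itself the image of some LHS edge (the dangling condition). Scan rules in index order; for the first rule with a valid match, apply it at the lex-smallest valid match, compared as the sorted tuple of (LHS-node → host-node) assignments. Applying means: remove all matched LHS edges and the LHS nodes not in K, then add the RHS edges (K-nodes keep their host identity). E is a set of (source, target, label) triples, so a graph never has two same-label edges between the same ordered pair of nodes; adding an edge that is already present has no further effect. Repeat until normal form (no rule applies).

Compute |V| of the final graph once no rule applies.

[0] host  ⇒  6 nodes, 4 edges  {1-q->0 1-q->2 2-r->0 3-q->4}
[1] R2 @ {0↦0, 1↦2, 2↦1}  ⇒  5 nodes, 1 edges  {3-q->4}
[2] R3 @ {0↦1, 1↦3, 2↦4, 3↦5}  ⇒  2 nodes, 0 edges  {∅}
halt: no rule applies after step 2
NF nodes: {0:B, 1:C}

Answer: 2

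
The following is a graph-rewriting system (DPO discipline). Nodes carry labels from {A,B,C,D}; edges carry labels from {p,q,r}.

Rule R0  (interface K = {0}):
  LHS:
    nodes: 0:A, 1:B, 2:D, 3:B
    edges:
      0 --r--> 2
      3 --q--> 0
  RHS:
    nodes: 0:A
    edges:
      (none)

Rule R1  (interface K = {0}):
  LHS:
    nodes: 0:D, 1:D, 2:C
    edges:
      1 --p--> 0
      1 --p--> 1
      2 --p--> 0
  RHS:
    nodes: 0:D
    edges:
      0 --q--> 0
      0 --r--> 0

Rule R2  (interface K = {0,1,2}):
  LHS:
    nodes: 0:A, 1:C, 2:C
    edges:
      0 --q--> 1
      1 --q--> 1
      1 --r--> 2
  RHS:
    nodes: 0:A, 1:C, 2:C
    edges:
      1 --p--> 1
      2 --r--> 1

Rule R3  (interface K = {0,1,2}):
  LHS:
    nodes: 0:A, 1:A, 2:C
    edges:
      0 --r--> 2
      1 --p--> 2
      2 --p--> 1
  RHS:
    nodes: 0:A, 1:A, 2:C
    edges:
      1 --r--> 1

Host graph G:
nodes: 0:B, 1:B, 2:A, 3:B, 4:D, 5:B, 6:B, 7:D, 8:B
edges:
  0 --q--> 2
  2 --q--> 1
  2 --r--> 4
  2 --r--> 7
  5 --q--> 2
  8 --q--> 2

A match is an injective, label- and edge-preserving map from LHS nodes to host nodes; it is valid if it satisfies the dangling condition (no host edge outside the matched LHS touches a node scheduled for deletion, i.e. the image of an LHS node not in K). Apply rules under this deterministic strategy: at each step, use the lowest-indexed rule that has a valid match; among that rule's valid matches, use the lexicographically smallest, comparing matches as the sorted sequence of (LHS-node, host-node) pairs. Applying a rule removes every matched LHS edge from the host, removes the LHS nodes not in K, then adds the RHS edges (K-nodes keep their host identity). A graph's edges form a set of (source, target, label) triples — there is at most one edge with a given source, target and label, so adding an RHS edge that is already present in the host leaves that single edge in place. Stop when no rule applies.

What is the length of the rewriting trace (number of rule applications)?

start.  V:9 E:6  edges: 0-q->2 2-q->1 2-r->4 2-r->7 5-q->2 8-q->2
1. fire R0 via {0↦2, 1↦3, 2↦4, 3↦0}  →  V:6 E:4  edges: 2-q->1 2-r->7 5-q->2 8-q->2
2. fire R0 via {0↦2, 1↦6, 2↦7, 3↦5}  →  V:3 E:2  edges: 2-q->1 8-q->2
halt: no rule applies after step 2

Answer: 2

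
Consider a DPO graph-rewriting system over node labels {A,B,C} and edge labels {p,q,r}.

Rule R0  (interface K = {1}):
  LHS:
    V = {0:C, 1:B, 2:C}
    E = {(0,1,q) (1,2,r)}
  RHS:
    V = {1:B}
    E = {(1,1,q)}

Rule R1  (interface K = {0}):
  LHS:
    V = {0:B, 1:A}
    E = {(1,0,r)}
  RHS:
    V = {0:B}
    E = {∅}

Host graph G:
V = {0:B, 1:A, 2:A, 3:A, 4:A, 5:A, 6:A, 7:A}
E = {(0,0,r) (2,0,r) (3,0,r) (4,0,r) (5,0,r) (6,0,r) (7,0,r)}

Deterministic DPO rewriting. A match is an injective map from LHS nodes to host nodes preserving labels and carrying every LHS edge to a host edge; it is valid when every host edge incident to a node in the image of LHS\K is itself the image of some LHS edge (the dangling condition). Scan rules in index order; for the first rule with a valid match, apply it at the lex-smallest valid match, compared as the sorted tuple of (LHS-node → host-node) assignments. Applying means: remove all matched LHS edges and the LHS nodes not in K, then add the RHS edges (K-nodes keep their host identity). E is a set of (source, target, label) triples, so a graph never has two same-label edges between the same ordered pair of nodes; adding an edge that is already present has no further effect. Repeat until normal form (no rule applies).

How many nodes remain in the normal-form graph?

[0] host  ⇒  8 nodes, 7 edges  {0-r->0 2-r->0 3-r->0 4-r->0 5-r->0 6-r->0 7-r->0}
[1] R1 @ {0↦0, 1↦2}  ⇒  7 nodes, 6 edges  {0-r->0 3-r->0 4-r->0 5-r->0 6-r->0 7-r->0}
[2] R1 @ {0↦0, 1↦3}  ⇒  6 nodes, 5 edges  {0-r->0 4-r->0 5-r->0 6-r->0 7-r->0}
[3] R1 @ {0↦0, 1↦4}  ⇒  5 nodes, 4 edges  {0-r->0 5-r->0 6-r->0 7-r->0}
[4] R1 @ {0↦0, 1↦5}  ⇒  4 nodes, 3 edges  {0-r->0 6-r->0 7-r->0}
[5] R1 @ {0↦0, 1↦6}  ⇒  3 nodes, 2 edges  {0-r->0 7-r->0}
[6] R1 @ {0↦0, 1↦7}  ⇒  2 nodes, 1 edges  {0-r->0}
halt: no rule applies after step 6
NF nodes: {0:B, 1:A}

Answer: 2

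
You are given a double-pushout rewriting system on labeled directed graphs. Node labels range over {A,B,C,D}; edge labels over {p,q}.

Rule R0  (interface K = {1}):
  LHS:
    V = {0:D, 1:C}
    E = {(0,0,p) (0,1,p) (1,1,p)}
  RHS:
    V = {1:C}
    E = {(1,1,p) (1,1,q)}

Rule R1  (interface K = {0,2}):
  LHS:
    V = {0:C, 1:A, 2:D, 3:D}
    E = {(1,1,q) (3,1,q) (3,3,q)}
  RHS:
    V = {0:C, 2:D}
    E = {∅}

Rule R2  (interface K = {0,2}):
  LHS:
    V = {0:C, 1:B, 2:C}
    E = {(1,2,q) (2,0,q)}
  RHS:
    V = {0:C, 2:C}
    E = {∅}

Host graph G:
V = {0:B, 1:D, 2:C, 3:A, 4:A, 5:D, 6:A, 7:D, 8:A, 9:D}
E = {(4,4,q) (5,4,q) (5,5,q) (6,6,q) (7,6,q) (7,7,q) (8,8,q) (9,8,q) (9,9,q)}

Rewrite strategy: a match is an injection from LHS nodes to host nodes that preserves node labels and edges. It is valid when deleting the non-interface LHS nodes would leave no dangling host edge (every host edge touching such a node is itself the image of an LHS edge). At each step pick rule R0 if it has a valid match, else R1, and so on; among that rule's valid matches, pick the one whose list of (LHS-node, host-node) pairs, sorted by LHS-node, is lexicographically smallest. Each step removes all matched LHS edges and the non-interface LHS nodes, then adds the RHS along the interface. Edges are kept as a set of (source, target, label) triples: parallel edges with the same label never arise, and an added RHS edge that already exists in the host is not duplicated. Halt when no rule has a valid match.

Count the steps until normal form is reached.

Answer: 3

Rewrite trace:
initial: |V|=10 |E|=9  E = 4-q->4 5-q->4 5-q->5 6-q->6 7-q->6 7-q->7 8-q->8 9-q->8 9-q->9
step 1: apply R1 at {0↦2, 1↦4, 2↦1, 3↦5}  → |V|=8 |E|=6  E = 6-q->6 7-q->6 7-q->7 8-q->8 9-q->8 9-q->9
step 2: apply R1 at {0↦2, 1↦6, 2↦1, 3↦7}  → |V|=6 |E|=3  E = 8-q->8 9-q->8 9-q->9
step 3: apply R1 at {0↦2, 1↦8, 2↦1, 3↦9}  → |V|=4 |E|=0  E = ∅
normal form: no rule applies after step 3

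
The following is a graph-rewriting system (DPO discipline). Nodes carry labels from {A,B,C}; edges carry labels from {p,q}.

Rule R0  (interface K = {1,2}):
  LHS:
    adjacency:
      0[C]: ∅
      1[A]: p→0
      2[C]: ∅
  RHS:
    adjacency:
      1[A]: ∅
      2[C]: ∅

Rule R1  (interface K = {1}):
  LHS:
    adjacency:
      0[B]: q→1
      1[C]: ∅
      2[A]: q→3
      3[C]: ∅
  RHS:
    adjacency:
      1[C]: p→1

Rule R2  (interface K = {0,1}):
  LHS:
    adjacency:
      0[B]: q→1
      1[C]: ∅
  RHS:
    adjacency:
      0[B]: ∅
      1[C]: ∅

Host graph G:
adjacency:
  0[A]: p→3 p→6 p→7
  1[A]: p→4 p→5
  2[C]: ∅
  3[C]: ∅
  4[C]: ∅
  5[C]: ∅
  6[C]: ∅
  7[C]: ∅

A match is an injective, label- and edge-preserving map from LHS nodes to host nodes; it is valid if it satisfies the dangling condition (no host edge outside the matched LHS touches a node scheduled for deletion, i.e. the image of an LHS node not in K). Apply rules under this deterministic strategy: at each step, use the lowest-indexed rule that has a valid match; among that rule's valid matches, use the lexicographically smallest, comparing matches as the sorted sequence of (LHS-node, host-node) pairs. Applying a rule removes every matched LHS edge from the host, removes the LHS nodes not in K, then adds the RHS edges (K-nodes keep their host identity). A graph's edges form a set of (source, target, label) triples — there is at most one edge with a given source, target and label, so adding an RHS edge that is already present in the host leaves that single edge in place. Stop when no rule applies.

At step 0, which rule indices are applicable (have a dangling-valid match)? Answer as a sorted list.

R0: 25 valid matches — {0↦3, 1↦0, 2↦2}, {0↦3, 1↦0, 2↦4}, {0↦3, 1↦0, 2↦5} (+22 more)
R1: no valid match — LHS pattern not found
R2: no valid match — LHS pattern not found

Answer: [R0]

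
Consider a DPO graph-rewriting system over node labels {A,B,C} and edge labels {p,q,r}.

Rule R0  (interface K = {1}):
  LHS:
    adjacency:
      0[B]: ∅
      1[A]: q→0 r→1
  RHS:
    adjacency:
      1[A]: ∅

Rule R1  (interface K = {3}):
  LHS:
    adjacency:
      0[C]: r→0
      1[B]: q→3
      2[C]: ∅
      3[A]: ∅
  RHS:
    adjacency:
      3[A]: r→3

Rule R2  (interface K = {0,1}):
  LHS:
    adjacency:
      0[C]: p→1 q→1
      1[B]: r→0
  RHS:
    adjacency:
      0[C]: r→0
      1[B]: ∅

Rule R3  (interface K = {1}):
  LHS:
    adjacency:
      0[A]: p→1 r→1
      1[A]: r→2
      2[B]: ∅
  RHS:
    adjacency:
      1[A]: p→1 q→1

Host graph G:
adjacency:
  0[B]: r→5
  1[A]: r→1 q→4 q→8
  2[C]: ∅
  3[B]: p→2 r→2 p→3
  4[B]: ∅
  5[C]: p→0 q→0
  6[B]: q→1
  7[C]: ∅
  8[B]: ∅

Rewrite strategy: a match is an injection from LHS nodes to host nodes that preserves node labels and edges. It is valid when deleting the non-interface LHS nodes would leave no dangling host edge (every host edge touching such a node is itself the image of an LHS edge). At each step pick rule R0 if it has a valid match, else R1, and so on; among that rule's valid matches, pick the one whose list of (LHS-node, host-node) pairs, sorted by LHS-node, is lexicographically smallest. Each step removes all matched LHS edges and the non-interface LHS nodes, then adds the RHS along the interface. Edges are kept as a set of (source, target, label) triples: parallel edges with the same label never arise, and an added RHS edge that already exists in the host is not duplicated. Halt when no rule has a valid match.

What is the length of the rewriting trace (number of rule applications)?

Answer: 4

Rewrite trace:
initial: |V|=9 |E|=10  E = 0-r->5 1-r->1 1-q->4 1-q->8 3-p->2 3-r->2 3-p->3 5-p->0 5-q->0 6-q->1
step 1: apply R0 at {0↦4, 1↦1}  → |V|=8 |E|=8  E = 0-r->5 1-q->8 3-p->2 3-r->2 3-p->3 5-p->0 5-q->0 6-q->1
step 2: apply R2 at {0↦5, 1↦0}  → |V|=8 |E|=6  E = 1-q->8 3-p->2 3-r->2 3-p->3 5-r->5 6-q->1
step 3: apply R1 at {0↦5, 1↦6, 2↦7, 3↦1}  → |V|=5 |E|=5  E = 1-r->1 1-q->8 3-p->2 3-r->2 3-p->3
step 4: apply R0 at {0↦8, 1↦1}  → |V|=4 |E|=3  E = 3-p->2 3-r->2 3-p->3
halt: no rule applies after step 4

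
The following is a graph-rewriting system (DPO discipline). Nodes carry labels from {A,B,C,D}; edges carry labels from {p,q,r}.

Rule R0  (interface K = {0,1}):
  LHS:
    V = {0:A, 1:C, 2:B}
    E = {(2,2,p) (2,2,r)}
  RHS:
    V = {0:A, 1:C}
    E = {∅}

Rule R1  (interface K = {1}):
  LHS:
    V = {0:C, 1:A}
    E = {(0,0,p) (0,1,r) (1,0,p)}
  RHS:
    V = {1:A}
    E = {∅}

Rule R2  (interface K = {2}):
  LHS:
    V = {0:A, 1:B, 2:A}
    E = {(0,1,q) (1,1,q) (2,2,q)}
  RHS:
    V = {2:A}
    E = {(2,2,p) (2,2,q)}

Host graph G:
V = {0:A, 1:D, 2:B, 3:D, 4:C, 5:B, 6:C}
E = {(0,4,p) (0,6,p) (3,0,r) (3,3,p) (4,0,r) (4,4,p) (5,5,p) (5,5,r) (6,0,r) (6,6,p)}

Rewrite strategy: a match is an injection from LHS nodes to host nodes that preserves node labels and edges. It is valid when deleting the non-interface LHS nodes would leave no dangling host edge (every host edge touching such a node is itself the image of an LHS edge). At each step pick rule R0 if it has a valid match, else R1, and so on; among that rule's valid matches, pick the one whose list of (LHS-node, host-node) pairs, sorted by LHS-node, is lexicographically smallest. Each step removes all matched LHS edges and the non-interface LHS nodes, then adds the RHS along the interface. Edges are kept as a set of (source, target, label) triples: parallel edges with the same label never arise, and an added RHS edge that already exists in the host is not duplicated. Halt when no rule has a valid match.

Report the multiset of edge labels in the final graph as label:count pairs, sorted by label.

Answer: p:1 r:1

Rewrite trace:
start.  V:7 E:10  edges: 0-p->4 0-p->6 3-r->0 3-p->3 4-r->0 4-p->4 5-p->5 5-r->5 6-r->0 6-p->6
1. fire R0 via {0↦0, 1↦4, 2↦5}  →  V:6 E:8  edges: 0-p->4 0-p->6 3-r->0 3-p->3 4-r->0 4-p->4 6-r->0 6-p->6
2. fire R1 via {0↦4, 1↦0}  →  V:5 E:5  edges: 0-p->6 3-r->0 3-p->3 6-r->0 6-p->6
3. fire R1 via {0↦6, 1↦0}  →  V:4 E:2  edges: 3-r->0 3-p->3
halt: no rule applies after step 3
NF edges: [(3, 0, 'r'), (3, 3, 'p')]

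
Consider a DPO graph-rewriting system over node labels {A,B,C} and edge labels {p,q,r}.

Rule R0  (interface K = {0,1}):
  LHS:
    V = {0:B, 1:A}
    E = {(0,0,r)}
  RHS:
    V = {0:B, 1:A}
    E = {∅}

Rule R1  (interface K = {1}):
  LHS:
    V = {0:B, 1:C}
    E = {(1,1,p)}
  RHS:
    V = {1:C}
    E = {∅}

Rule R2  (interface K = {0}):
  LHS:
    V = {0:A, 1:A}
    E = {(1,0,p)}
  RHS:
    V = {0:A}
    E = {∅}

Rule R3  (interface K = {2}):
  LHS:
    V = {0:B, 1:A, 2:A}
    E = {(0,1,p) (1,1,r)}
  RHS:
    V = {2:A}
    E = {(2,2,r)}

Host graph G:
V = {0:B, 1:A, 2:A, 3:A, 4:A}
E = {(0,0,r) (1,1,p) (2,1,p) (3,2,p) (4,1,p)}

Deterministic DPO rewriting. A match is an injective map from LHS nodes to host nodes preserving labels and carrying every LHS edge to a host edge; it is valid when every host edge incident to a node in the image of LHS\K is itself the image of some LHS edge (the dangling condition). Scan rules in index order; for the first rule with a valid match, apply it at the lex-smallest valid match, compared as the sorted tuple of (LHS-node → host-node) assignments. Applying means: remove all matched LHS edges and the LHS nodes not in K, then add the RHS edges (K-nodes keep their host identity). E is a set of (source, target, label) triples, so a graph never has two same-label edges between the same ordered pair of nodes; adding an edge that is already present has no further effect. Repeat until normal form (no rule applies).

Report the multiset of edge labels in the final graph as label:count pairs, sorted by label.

[0] host  ⇒  5 nodes, 5 edges  {0-r->0 1-p->1 2-p->1 3-p->2 4-p->1}
[1] R0 @ {0↦0, 1↦1}  ⇒  5 nodes, 4 edges  {1-p->1 2-p->1 3-p->2 4-p->1}
[2] R2 @ {0↦1, 1↦4}  ⇒  4 nodes, 3 edges  {1-p->1 2-p->1 3-p->2}
[3] R2 @ {0↦2, 1↦3}  ⇒  3 nodes, 2 edges  {1-p->1 2-p->1}
[4] R2 @ {0↦1, 1↦2}  ⇒  2 nodes, 1 edges  {1-p->1}
final graph: no rule applies after step 4
NF edges: [(1, 1, 'p')]

Answer: p:1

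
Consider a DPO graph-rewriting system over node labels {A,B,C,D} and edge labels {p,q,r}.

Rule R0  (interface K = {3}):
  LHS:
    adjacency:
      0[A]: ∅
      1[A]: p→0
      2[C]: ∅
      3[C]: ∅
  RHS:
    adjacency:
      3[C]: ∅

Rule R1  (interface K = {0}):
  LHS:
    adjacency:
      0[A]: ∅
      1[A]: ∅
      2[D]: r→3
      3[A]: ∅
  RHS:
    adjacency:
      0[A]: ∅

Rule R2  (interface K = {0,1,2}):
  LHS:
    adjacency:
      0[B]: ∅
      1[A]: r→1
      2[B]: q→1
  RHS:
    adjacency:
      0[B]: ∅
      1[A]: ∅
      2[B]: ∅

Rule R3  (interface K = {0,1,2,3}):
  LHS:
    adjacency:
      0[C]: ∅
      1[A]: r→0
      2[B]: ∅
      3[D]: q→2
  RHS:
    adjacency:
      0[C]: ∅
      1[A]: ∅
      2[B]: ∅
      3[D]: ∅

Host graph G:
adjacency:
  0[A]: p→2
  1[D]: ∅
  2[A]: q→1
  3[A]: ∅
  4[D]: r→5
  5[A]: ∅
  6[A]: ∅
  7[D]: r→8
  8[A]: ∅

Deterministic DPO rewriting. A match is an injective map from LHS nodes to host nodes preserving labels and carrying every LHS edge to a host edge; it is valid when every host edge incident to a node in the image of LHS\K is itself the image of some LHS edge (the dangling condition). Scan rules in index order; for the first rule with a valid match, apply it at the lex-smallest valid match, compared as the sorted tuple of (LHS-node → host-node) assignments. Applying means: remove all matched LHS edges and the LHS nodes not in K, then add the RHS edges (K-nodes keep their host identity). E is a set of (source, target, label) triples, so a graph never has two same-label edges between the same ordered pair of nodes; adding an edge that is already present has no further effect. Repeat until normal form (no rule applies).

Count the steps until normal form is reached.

Answer: 2

Derivation:
start.  V:9 E:4  edges: 0-p->2 2-q->1 4-r->5 7-r->8
1. fire R1 via {0↦0, 1↦3, 2↦4, 3↦5}  →  V:6 E:3  edges: 0-p->2 2-q->1 7-r->8
2. fire R1 via {0↦0, 1↦6, 2↦7, 3↦8}  →  V:3 E:2  edges: 0-p->2 2-q->1
normal form: no rule applies after step 2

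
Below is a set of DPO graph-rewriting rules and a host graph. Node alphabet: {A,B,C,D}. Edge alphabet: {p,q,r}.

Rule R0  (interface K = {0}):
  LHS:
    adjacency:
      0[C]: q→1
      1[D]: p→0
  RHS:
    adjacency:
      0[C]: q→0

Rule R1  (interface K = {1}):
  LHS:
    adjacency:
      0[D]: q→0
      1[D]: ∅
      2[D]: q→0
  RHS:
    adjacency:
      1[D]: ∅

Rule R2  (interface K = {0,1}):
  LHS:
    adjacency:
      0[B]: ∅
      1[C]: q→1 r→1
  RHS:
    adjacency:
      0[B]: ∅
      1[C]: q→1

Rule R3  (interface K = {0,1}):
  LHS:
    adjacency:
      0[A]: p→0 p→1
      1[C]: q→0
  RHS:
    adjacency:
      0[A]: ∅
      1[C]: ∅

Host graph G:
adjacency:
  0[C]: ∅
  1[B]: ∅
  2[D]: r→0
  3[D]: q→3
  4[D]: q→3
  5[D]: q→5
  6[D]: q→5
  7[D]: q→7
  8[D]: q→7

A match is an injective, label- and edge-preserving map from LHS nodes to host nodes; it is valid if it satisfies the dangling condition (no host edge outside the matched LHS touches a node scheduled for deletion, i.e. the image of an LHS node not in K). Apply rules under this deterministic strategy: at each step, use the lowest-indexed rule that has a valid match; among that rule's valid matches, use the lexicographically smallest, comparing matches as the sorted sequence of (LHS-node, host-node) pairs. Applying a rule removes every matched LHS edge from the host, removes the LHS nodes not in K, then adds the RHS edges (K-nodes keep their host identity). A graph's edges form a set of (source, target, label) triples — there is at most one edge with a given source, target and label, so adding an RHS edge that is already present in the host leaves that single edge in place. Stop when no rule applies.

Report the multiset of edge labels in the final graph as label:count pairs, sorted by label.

Answer: r:1

Rewrite trace:
[0] host  ⇒  9 nodes, 7 edges  {2-r->0 3-q->3 4-q->3 5-q->5 6-q->5 7-q->7 8-q->7}
[1] R1 @ {0↦3, 1↦2, 2↦4}  ⇒  7 nodes, 5 edges  {2-r->0 5-q->5 6-q->5 7-q->7 8-q->7}
[2] R1 @ {0↦5, 1↦2, 2↦6}  ⇒  5 nodes, 3 edges  {2-r->0 7-q->7 8-q->7}
[3] R1 @ {0↦7, 1↦2, 2↦8}  ⇒  3 nodes, 1 edges  {2-r->0}
normal form: no rule applies after step 3
NF edges: [(2, 0, 'r')]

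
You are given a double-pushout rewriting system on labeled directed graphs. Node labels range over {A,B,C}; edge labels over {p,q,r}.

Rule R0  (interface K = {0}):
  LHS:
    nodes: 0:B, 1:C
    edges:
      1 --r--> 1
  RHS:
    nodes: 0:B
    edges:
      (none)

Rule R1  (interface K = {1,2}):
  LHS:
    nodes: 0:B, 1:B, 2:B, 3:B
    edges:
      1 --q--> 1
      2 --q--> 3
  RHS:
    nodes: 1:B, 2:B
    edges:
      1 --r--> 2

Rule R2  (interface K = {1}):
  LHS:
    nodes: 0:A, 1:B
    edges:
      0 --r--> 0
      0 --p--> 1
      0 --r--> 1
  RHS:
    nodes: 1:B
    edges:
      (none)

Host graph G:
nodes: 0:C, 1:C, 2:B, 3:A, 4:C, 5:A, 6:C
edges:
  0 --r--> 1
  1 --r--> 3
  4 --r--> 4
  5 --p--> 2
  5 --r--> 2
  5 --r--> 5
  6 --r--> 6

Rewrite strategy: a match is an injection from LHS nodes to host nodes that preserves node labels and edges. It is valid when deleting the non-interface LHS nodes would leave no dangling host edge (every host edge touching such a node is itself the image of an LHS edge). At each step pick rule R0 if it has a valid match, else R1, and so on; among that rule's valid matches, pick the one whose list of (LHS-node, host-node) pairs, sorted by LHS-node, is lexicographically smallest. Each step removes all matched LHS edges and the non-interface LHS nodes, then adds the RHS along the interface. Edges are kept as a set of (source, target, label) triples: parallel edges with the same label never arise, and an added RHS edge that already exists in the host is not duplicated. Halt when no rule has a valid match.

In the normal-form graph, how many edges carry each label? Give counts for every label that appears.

Answer: r:2

Rewrite trace:
initial: |V|=7 |E|=7  E = 0-r->1 1-r->3 4-r->4 5-p->2 5-r->2 5-r->5 6-r->6
step 1: apply R0 at {0↦2, 1↦4}  → |V|=6 |E|=6  E = 0-r->1 1-r->3 5-p->2 5-r->2 5-r->5 6-r->6
step 2: apply R0 at {0↦2, 1↦6}  → |V|=5 |E|=5  E = 0-r->1 1-r->3 5-p->2 5-r->2 5-r->5
step 3: apply R2 at {0↦5, 1↦2}  → |V|=4 |E|=2  E = 0-r->1 1-r->3
halt: no rule applies after step 3
NF edges: [(0, 1, 'r'), (1, 3, 'r')]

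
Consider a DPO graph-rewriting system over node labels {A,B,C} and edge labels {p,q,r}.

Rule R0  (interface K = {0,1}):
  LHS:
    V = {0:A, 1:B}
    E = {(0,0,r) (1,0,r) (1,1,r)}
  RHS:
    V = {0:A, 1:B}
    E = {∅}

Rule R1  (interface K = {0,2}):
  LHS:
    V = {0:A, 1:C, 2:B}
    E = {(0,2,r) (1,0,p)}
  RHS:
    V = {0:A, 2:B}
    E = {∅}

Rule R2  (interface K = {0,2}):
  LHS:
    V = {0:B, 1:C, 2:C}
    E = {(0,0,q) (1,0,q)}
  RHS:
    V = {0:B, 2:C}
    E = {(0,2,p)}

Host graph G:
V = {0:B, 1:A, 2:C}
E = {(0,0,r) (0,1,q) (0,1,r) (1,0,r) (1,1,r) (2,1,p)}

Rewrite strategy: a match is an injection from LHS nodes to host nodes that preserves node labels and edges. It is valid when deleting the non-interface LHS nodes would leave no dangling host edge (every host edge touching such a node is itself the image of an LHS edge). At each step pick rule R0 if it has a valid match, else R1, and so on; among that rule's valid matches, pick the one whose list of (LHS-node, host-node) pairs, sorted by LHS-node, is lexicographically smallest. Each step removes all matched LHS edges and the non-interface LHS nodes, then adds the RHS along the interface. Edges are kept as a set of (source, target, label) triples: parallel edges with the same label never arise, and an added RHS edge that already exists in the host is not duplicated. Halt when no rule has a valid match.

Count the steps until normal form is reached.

start.  V:3 E:6  edges: 0-r->0 0-q->1 0-r->1 1-r->0 1-r->1 2-p->1
1. fire R0 via {0↦1, 1↦0}  →  V:3 E:3  edges: 0-q->1 1-r->0 2-p->1
2. fire R1 via {0↦1, 1↦2, 2↦0}  →  V:2 E:1  edges: 0-q->1
halt: no rule applies after step 2

Answer: 2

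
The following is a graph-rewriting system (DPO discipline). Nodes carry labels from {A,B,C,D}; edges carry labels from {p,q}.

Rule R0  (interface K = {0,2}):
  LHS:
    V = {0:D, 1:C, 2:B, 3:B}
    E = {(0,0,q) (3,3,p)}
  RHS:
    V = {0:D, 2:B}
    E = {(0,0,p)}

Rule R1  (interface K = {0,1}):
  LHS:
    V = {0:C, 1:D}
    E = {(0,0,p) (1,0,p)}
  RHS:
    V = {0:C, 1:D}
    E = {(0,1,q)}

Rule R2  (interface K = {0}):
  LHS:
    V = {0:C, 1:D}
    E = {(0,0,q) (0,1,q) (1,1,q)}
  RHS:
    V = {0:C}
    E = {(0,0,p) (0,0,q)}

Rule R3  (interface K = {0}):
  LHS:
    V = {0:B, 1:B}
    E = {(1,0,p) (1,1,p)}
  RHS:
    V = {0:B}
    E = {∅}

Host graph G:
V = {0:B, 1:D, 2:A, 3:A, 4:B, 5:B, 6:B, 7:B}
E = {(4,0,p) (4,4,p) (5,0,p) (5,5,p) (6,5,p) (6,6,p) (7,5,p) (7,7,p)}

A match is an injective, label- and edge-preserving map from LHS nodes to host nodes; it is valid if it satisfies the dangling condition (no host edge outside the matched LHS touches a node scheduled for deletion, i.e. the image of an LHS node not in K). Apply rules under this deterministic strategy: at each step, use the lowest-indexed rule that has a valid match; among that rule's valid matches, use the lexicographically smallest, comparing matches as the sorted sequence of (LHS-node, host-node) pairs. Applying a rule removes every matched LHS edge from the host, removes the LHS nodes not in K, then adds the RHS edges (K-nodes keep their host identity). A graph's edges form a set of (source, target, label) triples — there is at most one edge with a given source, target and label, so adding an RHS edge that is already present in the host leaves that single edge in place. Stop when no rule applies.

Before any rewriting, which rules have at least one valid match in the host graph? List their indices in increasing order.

Answer: [R3]

Rewrite trace:
R0: no valid match — LHS pattern not found
R1: no valid match — LHS pattern not found
R2: no valid match — LHS pattern not found
R3: 3 valid matches — {0↦0, 1↦4}, {0↦5, 1↦6}, {0↦5, 1↦7}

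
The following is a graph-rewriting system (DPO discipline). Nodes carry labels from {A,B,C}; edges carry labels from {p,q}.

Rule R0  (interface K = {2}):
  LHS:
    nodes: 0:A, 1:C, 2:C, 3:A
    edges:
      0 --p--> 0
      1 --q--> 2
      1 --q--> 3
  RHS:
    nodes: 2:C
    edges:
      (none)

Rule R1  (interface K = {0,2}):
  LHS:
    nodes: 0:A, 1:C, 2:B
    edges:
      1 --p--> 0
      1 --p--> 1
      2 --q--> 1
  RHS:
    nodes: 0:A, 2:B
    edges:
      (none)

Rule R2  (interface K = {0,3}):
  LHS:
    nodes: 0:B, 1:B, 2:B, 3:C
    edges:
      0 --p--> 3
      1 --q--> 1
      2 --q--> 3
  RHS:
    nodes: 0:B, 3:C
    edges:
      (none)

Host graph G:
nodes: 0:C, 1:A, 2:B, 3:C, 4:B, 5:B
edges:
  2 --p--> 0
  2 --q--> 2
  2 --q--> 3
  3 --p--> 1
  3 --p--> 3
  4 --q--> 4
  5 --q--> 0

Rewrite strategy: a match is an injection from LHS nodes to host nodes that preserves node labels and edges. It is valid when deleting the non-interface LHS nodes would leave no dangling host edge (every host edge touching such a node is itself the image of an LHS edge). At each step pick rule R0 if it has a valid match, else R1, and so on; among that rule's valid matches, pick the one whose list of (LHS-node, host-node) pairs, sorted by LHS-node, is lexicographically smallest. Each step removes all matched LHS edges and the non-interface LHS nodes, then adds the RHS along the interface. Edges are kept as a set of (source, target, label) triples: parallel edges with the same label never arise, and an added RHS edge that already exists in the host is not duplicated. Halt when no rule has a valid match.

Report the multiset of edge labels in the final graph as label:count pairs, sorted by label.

Answer: q:1

Derivation:
[0] host  ⇒  6 nodes, 7 edges  {2-p->0 2-q->2 2-q->3 3-p->1 3-p->3 4-q->4 5-q->0}
[1] R1 @ {0↦1, 1↦3, 2↦2}  ⇒  5 nodes, 4 edges  {2-p->0 2-q->2 4-q->4 5-q->0}
[2] R2 @ {0↦2, 1↦4, 2↦5, 3↦0}  ⇒  3 nodes, 1 edges  {2-q->2}
final graph: no rule applies after step 2
NF edges: [(2, 2, 'q')]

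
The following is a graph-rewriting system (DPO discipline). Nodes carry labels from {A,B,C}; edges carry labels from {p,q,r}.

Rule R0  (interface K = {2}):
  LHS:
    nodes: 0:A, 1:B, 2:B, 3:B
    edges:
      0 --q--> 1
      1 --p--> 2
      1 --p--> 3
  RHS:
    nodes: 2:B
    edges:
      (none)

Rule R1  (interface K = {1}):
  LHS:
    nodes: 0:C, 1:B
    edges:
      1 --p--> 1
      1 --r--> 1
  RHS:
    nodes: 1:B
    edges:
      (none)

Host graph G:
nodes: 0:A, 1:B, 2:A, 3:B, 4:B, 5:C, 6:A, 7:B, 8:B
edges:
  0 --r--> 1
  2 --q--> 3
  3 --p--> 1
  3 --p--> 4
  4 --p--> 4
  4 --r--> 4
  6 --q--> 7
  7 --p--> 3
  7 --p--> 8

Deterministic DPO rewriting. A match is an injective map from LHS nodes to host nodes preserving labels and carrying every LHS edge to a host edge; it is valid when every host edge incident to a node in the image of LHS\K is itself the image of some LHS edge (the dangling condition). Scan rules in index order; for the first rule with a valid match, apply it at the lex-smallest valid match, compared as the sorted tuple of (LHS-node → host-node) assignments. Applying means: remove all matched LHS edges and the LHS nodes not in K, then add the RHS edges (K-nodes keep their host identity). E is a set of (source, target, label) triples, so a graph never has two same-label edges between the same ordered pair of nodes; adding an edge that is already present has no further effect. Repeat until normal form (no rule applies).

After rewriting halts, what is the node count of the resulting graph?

Answer: 2

Derivation:
initial: |V|=9 |E|=9  E = 0-r->1 2-q->3 3-p->1 3-p->4 4-p->4 4-r->4 6-q->7 7-p->3 7-p->8
step 1: apply R0 at {0↦6, 1↦7, 2↦3, 3↦8}  → |V|=6 |E|=6  E = 0-r->1 2-q->3 3-p->1 3-p->4 4-p->4 4-r->4
step 2: apply R1 at {0↦5, 1↦4}  → |V|=5 |E|=4  E = 0-r->1 2-q->3 3-p->1 3-p->4
step 3: apply R0 at {0↦2, 1↦3, 2↦1, 3↦4}  → |V|=2 |E|=1  E = 0-r->1
halt: no rule applies after step 3
NF nodes: {0:A, 1:B}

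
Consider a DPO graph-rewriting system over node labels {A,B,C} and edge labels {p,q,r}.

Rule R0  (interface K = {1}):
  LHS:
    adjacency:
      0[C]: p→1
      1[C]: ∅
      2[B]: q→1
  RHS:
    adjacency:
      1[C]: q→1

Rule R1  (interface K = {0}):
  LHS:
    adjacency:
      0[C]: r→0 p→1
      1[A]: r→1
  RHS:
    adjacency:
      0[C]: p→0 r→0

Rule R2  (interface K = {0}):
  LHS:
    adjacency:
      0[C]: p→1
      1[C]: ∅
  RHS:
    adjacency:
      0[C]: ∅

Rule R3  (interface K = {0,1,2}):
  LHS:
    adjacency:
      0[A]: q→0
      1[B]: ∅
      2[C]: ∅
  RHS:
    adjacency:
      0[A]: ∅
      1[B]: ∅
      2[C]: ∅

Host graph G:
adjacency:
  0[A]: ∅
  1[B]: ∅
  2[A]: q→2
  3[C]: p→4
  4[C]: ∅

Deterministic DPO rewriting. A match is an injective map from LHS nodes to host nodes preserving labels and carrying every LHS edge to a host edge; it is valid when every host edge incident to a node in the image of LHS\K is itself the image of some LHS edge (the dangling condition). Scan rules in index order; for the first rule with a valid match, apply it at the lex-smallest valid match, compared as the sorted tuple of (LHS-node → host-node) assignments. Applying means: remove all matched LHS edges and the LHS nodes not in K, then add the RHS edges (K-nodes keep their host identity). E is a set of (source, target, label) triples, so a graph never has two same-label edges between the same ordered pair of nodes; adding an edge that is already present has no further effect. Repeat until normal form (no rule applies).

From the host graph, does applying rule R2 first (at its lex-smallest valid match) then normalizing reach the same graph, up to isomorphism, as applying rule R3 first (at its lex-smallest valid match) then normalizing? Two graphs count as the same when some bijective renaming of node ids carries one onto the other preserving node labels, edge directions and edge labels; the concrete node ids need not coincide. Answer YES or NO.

Answer: YES

Steps:
branch R2-first: apply at {0↦3, 1↦4} → |E|=1, then 1 more step(s) → NF |V|=4 |E|=0 V={0:A, 1:B, 2:A, 3:C} E=∅
branch R3-first: apply at {0↦2, 1↦1, 2↦3} → |E|=1, then 1 more step(s) → NF |V|=4 |E|=0 V={0:A, 1:B, 2:A, 3:C} E=∅
graphs isomorphic (equal up to label-preserving node renaming)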